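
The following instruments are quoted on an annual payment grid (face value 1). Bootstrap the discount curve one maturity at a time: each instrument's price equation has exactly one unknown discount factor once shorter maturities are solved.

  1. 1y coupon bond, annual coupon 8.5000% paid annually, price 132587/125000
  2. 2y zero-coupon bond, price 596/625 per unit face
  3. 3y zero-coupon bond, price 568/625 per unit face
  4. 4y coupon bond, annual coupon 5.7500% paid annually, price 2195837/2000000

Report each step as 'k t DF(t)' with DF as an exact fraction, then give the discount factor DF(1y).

step 1 [1y] bond c/1=17/200: DF=(132587/125000 − 17/200·(0))/(1+17/200) = 611/625 ≈ 0.977600
step 2 [2y] zero: DF = P = 596/625 ≈ 0.953600
step 3 [3y] zero: DF = P = 568/625 ≈ 0.908800
step 4 [4y] bond c/1=23/400: DF=(2195837/2000000 − 23/400·(0.977600+0.953600+0.908800))/(1+23/400) = 4419/5000 ≈ 0.883800

1 1 611/625
2 2 596/625
3 3 568/625
4 4 4419/5000
DF(1y) = 611/625 ≈ 0.977600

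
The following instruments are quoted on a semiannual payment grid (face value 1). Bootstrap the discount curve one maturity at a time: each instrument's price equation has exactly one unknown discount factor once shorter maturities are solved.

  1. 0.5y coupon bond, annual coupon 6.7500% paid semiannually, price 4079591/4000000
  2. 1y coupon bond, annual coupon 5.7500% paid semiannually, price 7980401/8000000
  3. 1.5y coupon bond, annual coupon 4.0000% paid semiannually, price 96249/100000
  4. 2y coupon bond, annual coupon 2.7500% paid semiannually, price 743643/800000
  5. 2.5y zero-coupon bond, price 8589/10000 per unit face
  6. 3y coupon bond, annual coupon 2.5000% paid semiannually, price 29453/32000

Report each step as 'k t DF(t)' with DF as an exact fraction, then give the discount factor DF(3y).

1 1/2 4933/5000
2 1 9421/10000
3 3/2 4529/5000
4 2 1757/2000
5 5/2 8589/10000
6 3 4263/5000
DF(3y) = 4263/5000 ≈ 0.852600

step 1 [0.5y] bond c/2=27/800: DF=(4079591/4000000 − 27/800·(0))/(1+27/800) = 4933/5000 ≈ 0.986600
step 2 [1y] bond c/2=23/800: DF=(7980401/8000000 − 23/800·(0.986600))/(1+23/800) = 9421/10000 ≈ 0.942100
step 3 [1.5y] bond c/2=1/50: DF=(96249/100000 − 1/50·(0.986600+0.942100))/(1+1/50) = 4529/5000 ≈ 0.905800
step 4 [2y] bond c/2=11/800: DF=(743643/800000 − 11/800·(0.986600+0.942100+0.905800))/(1+11/800) = 1757/2000 ≈ 0.878500
step 5 [2.5y] zero: DF = P = 8589/10000 ≈ 0.858900
step 6 [3y] bond c/2=1/80: DF=(29453/32000 − 1/80·(0.986600+0.942100+0.905800+0.878500+0.858900))/(1+1/80) = 4263/5000 ≈ 0.852600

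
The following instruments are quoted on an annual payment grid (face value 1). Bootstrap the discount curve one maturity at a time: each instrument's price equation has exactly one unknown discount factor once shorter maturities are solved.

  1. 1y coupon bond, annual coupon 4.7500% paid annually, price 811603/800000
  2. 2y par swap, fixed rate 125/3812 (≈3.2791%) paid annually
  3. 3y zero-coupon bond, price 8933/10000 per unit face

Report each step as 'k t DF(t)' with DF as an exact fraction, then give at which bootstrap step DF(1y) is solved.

1 1 1937/2000
2 2 15/16
3 3 8933/10000
DF(1y) is solved at step 1

step 1 [1y] bond c/1=19/400: DF=(811603/800000 − 19/400·(0))/(1+19/400) = 1937/2000 ≈ 0.968500
step 2 [2y] swap r/1=125/3812: DF=(1 − 125/3812·(0.968500))/(1+125/3812) = 15/16 ≈ 0.937500
step 3 [3y] zero: DF = P = 8933/10000 ≈ 0.893300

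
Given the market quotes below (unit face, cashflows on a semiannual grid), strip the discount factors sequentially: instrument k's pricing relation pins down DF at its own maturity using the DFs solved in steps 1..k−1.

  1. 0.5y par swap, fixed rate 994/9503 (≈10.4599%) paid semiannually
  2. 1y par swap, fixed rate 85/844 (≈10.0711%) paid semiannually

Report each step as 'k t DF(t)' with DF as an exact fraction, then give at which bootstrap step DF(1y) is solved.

1 1/2 9503/10000
2 1 1813/2000
DF(1y) is solved at step 2

step 1 [0.5y] swap r/2=497/9503: DF=(1 − 497/9503·(0))/(1+497/9503) = 9503/10000 ≈ 0.950300
step 2 [1y] swap r/2=85/1688: DF=(1 − 85/1688·(0.950300))/(1+85/1688) = 1813/2000 ≈ 0.906500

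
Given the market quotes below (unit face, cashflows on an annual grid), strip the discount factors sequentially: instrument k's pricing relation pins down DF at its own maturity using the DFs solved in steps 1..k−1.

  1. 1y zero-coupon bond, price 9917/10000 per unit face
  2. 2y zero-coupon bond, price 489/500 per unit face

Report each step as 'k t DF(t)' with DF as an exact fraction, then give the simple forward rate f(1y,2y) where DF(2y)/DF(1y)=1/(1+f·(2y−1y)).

step 1 [1y] zero: DF = P = 9917/10000 ≈ 0.991700
step 2 [2y] zero: DF = P = 489/500 ≈ 0.978000

1 1 9917/10000
2 2 489/500
f(1y,2y) = ((9917/10000)/(489/500) − 1)/(1) = 137/9780 ≈ 1.4008%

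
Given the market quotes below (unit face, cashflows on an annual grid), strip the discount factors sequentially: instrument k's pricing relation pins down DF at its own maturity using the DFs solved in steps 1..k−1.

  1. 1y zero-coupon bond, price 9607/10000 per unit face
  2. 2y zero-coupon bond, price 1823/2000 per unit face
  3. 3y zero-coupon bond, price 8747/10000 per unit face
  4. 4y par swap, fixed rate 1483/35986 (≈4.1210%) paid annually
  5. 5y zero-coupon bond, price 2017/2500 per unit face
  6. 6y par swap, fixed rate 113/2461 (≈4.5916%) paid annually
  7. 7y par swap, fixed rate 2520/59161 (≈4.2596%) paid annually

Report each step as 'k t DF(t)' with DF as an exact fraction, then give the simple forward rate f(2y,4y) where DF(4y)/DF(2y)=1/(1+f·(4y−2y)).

step 1 [1y] zero: DF = P = 9607/10000 ≈ 0.960700
step 2 [2y] zero: DF = P = 1823/2000 ≈ 0.911500
step 3 [3y] zero: DF = P = 8747/10000 ≈ 0.874700
step 4 [4y] swap r/1=1483/35986: DF=(1 − 1483/35986·(0.960700+0.911500+0.874700))/(1+1483/35986) = 8517/10000 ≈ 0.851700
step 5 [5y] zero: DF = P = 2017/2500 ≈ 0.806800
step 6 [6y] swap r/1=113/2461: DF=(1 − 113/2461·(0.960700+0.911500+0.874700+0.851700+0.806800))/(1+113/2461) = 7627/10000 ≈ 0.762700
step 7 [7y] swap r/1=2520/59161: DF=(1 − 2520/59161·(0.960700+0.911500+0.874700+0.851700+0.806800+0.762700))/(1+2520/59161) = 187/250 ≈ 0.748000

1 1 9607/10000
2 2 1823/2000
3 3 8747/10000
4 4 8517/10000
5 5 2017/2500
6 6 7627/10000
7 7 187/250
f(2y,4y) = ((1823/2000)/(8517/10000) − 1)/(2) = 299/8517 ≈ 3.5106%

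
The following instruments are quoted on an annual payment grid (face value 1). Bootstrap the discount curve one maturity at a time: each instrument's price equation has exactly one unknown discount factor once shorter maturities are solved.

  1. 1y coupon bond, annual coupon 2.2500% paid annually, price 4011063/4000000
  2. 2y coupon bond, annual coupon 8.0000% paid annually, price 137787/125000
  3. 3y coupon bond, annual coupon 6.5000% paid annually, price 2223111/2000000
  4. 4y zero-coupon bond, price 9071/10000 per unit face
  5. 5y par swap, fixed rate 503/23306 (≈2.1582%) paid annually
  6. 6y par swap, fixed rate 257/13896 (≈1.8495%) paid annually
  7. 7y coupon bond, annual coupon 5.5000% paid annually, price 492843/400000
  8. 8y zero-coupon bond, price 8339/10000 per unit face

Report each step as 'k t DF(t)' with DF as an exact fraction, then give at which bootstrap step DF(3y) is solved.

step 1 [1y] bond c/1=9/400: DF=(4011063/4000000 − 9/400·(0))/(1+9/400) = 9807/10000 ≈ 0.980700
step 2 [2y] bond c/1=2/25: DF=(137787/125000 − 2/25·(0.980700))/(1+2/25) = 237/250 ≈ 0.948000
step 3 [3y] bond c/1=13/200: DF=(2223111/2000000 − 13/200·(0.980700+0.948000))/(1+13/200) = 463/500 ≈ 0.926000
step 4 [4y] zero: DF = P = 9071/10000 ≈ 0.907100
step 5 [5y] swap r/1=503/23306: DF=(1 − 503/23306·(0.980700+0.948000+0.926000+0.907100))/(1+503/23306) = 4497/5000 ≈ 0.899400
step 6 [6y] swap r/1=257/13896: DF=(1 − 257/13896·(0.980700+0.948000+0.926000+0.907100+0.899400))/(1+257/13896) = 2243/2500 ≈ 0.897200
step 7 [7y] bond c/1=11/200: DF=(492843/400000 − 11/200·(0.980700+0.948000+0.926000+0.907100+0.899400+0.897200))/(1+11/200) = 8781/10000 ≈ 0.878100
step 8 [8y] zero: DF = P = 8339/10000 ≈ 0.833900

1 1 9807/10000
2 2 237/250
3 3 463/500
4 4 9071/10000
5 5 4497/5000
6 6 2243/2500
7 7 8781/10000
8 8 8339/10000
DF(3y) is solved at step 3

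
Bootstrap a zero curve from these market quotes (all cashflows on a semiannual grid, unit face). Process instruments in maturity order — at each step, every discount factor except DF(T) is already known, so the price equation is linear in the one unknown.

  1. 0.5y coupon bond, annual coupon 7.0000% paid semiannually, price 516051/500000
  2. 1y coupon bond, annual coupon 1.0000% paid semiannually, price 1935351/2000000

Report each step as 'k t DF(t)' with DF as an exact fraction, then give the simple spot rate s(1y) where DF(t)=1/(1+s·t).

1 1/2 2493/2500
2 1 9579/10000
s(1y) = (1/(9579/10000) − 1)/(1) = 421/9579 ≈ 4.3950%

step 1 [0.5y] bond c/2=7/200: DF=(516051/500000 − 7/200·(0))/(1+7/200) = 2493/2500 ≈ 0.997200
step 2 [1y] bond c/2=1/200: DF=(1935351/2000000 − 1/200·(0.997200))/(1+1/200) = 9579/10000 ≈ 0.957900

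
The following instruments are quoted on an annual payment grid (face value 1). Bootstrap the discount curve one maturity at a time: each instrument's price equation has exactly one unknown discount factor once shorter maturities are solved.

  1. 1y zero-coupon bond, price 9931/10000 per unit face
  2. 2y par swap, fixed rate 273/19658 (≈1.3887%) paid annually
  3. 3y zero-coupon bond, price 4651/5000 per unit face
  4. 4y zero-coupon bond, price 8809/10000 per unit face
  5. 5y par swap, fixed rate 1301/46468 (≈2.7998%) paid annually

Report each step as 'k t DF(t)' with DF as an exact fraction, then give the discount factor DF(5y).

1 1 9931/10000
2 2 9727/10000
3 3 4651/5000
4 4 8809/10000
5 5 8699/10000
DF(5y) = 8699/10000 ≈ 0.869900

step 1 [1y] zero: DF = P = 9931/10000 ≈ 0.993100
step 2 [2y] swap r/1=273/19658: DF=(1 − 273/19658·(0.993100))/(1+273/19658) = 9727/10000 ≈ 0.972700
step 3 [3y] zero: DF = P = 4651/5000 ≈ 0.930200
step 4 [4y] zero: DF = P = 8809/10000 ≈ 0.880900
step 5 [5y] swap r/1=1301/46468: DF=(1 − 1301/46468·(0.993100+0.972700+0.930200+0.880900))/(1+1301/46468) = 8699/10000 ≈ 0.869900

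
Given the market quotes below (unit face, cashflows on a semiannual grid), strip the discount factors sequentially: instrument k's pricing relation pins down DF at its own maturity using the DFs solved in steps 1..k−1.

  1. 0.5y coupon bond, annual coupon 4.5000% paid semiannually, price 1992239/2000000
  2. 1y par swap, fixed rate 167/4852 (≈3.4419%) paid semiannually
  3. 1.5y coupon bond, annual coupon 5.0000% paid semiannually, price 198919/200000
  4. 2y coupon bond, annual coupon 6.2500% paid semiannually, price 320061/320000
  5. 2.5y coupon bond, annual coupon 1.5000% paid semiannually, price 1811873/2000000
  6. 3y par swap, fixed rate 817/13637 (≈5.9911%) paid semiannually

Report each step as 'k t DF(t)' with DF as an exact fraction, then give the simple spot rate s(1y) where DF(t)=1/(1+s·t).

step 1 [0.5y] bond c/2=9/400: DF=(1992239/2000000 − 9/400·(0))/(1+9/400) = 4871/5000 ≈ 0.974200
step 2 [1y] swap r/2=167/9704: DF=(1 − 167/9704·(0.974200))/(1+167/9704) = 4833/5000 ≈ 0.966600
step 3 [1.5y] bond c/2=1/40: DF=(198919/200000 − 1/40·(0.974200+0.966600))/(1+1/40) = 923/1000 ≈ 0.923000
step 4 [2y] bond c/2=1/32: DF=(320061/320000 − 1/32·(0.974200+0.966600+0.923000))/(1+1/32) = 8831/10000 ≈ 0.883100
step 5 [2.5y] bond c/2=3/400: DF=(1811873/2000000 − 3/400·(0.974200+0.966600+0.923000+0.883100))/(1+3/400) = 8713/10000 ≈ 0.871300
step 6 [3y] swap r/2=817/27274: DF=(1 − 817/27274·(0.974200+0.966600+0.923000+0.883100+0.871300))/(1+817/27274) = 4183/5000 ≈ 0.836600

1 1/2 4871/5000
2 1 4833/5000
3 3/2 923/1000
4 2 8831/10000
5 5/2 8713/10000
6 3 4183/5000
s(1y) = (1/(4833/5000) − 1)/(1) = 167/4833 ≈ 3.4554%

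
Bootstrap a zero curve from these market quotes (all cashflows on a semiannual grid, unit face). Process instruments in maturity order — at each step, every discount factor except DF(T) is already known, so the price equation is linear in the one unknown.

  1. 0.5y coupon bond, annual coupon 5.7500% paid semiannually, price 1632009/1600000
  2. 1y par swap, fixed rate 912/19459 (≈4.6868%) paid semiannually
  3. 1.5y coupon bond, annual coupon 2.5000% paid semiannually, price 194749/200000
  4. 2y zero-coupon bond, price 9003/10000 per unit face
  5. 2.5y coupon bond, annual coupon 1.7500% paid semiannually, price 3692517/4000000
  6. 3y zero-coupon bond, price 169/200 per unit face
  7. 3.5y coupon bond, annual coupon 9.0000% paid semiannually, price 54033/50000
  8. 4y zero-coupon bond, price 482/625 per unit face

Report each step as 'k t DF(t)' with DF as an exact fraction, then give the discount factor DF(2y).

step 1 [0.5y] bond c/2=23/800: DF=(1632009/1600000 − 23/800·(0))/(1+23/800) = 1983/2000 ≈ 0.991500
step 2 [1y] swap r/2=456/19459: DF=(1 − 456/19459·(0.991500))/(1+456/19459) = 1193/1250 ≈ 0.954400
step 3 [1.5y] bond c/2=1/80: DF=(194749/200000 − 1/80·(0.991500+0.954400))/(1+1/80) = 9377/10000 ≈ 0.937700
step 4 [2y] zero: DF = P = 9003/10000 ≈ 0.900300
step 5 [2.5y] bond c/2=7/800: DF=(3692517/4000000 − 7/800·(0.991500+0.954400+0.937700+0.900300))/(1+7/800) = 8823/10000 ≈ 0.882300
step 6 [3y] zero: DF = P = 169/200 ≈ 0.845000
step 7 [3.5y] bond c/2=9/200: DF=(54033/50000 − 9/200·(0.991500+0.954400+0.937700+0.900300+0.882300+0.845000))/(1+9/200) = 498/625 ≈ 0.796800
step 8 [4y] zero: DF = P = 482/625 ≈ 0.771200

1 1/2 1983/2000
2 1 1193/1250
3 3/2 9377/10000
4 2 9003/10000
5 5/2 8823/10000
6 3 169/200
7 7/2 498/625
8 4 482/625
DF(2y) = 9003/10000 ≈ 0.900300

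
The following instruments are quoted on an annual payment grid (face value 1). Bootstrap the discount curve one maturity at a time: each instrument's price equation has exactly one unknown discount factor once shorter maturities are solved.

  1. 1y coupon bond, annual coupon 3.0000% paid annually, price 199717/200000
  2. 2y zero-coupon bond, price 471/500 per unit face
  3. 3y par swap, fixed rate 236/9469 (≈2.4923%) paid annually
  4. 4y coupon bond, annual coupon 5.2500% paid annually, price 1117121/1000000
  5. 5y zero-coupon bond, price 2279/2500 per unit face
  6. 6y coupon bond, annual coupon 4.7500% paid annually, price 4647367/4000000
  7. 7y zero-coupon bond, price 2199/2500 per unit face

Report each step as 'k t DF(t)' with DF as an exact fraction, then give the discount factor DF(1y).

1 1 1939/2000
2 2 471/500
3 3 2323/2500
4 4 9197/10000
5 5 2279/2500
6 6 8973/10000
7 7 2199/2500
DF(1y) = 1939/2000 ≈ 0.969500

step 1 [1y] bond c/1=3/100: DF=(199717/200000 − 3/100·(0))/(1+3/100) = 1939/2000 ≈ 0.969500
step 2 [2y] zero: DF = P = 471/500 ≈ 0.942000
step 3 [3y] swap r/1=236/9469: DF=(1 − 236/9469·(0.969500+0.942000))/(1+236/9469) = 2323/2500 ≈ 0.929200
step 4 [4y] bond c/1=21/400: DF=(1117121/1000000 − 21/400·(0.969500+0.942000+0.929200))/(1+21/400) = 9197/10000 ≈ 0.919700
step 5 [5y] zero: DF = P = 2279/2500 ≈ 0.911600
step 6 [6y] bond c/1=19/400: DF=(4647367/4000000 − 19/400·(0.969500+0.942000+0.929200+0.919700+0.911600))/(1+19/400) = 8973/10000 ≈ 0.897300
step 7 [7y] zero: DF = P = 2199/2500 ≈ 0.879600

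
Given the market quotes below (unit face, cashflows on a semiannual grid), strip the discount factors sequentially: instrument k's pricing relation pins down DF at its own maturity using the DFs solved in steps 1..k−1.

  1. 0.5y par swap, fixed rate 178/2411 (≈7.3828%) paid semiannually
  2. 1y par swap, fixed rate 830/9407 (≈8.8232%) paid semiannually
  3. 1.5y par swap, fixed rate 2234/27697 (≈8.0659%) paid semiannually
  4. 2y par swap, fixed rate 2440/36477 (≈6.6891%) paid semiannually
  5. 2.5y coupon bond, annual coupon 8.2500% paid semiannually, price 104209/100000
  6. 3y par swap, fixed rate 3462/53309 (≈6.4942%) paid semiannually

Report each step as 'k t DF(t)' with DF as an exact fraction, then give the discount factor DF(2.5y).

step 1 [0.5y] swap r/2=89/2411: DF=(1 − 89/2411·(0))/(1+89/2411) = 2411/2500 ≈ 0.964400
step 2 [1y] swap r/2=415/9407: DF=(1 − 415/9407·(0.964400))/(1+415/9407) = 917/1000 ≈ 0.917000
step 3 [1.5y] swap r/2=1117/27697: DF=(1 − 1117/27697·(0.964400+0.917000))/(1+1117/27697) = 8883/10000 ≈ 0.888300
step 4 [2y] swap r/2=1220/36477: DF=(1 − 1220/36477·(0.964400+0.917000+0.888300))/(1+1220/36477) = 439/500 ≈ 0.878000
step 5 [2.5y] bond c/2=33/800: DF=(104209/100000 − 33/800·(0.964400+0.917000+0.888300+0.878000))/(1+33/800) = 8563/10000 ≈ 0.856300
step 6 [3y] swap r/2=1731/53309: DF=(1 − 1731/53309·(0.964400+0.917000+0.888300+0.878000+0.856300))/(1+1731/53309) = 8269/10000 ≈ 0.826900

1 1/2 2411/2500
2 1 917/1000
3 3/2 8883/10000
4 2 439/500
5 5/2 8563/10000
6 3 8269/10000
DF(2.5y) = 8563/10000 ≈ 0.856300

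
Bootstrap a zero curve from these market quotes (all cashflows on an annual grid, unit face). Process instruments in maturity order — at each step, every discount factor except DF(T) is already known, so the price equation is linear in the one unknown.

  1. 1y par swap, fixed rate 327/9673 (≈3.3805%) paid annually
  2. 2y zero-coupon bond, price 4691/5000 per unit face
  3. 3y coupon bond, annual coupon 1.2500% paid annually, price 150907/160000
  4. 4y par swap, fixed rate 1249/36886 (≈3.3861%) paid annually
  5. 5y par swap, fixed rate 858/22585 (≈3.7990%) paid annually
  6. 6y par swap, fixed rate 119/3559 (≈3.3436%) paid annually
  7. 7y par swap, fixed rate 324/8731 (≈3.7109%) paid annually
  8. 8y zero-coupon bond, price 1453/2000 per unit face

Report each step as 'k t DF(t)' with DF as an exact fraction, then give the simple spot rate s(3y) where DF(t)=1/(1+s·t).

step 1 [1y] swap r/1=327/9673: DF=(1 − 327/9673·(0))/(1+327/9673) = 9673/10000 ≈ 0.967300
step 2 [2y] zero: DF = P = 4691/5000 ≈ 0.938200
step 3 [3y] bond c/1=1/80: DF=(150907/160000 − 1/80·(0.967300+0.938200))/(1+1/80) = 227/250 ≈ 0.908000
step 4 [4y] swap r/1=1249/36886: DF=(1 − 1249/36886·(0.967300+0.938200+0.908000))/(1+1249/36886) = 8751/10000 ≈ 0.875100
step 5 [5y] swap r/1=858/22585: DF=(1 − 858/22585·(0.967300+0.938200+0.908000+0.875100))/(1+858/22585) = 2071/2500 ≈ 0.828400
step 6 [6y] swap r/1=119/3559: DF=(1 − 119/3559·(0.967300+0.938200+0.908000+0.875100+0.828400))/(1+119/3559) = 1643/2000 ≈ 0.821500
step 7 [7y] swap r/1=324/8731: DF=(1 − 324/8731·(0.967300+0.938200+0.908000+0.875100+0.828400+0.821500))/(1+324/8731) = 1933/2500 ≈ 0.773200
step 8 [8y] zero: DF = P = 1453/2000 ≈ 0.726500

1 1 9673/10000
2 2 4691/5000
3 3 227/250
4 4 8751/10000
5 5 2071/2500
6 6 1643/2000
7 7 1933/2500
8 8 1453/2000
s(3y) = (1/(227/250) − 1)/(3) = 23/681 ≈ 3.3774%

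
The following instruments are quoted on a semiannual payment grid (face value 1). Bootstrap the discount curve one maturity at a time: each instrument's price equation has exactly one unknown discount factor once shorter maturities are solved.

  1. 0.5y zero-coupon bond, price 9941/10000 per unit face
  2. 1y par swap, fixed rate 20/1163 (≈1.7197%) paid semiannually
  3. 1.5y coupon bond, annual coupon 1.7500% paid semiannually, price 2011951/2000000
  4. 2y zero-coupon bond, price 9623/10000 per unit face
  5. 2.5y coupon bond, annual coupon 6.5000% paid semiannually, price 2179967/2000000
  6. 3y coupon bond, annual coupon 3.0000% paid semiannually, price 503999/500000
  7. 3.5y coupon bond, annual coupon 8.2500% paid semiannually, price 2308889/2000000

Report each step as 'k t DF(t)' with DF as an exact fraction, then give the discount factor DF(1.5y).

step 1 [0.5y] zero: DF = P = 9941/10000 ≈ 0.994100
step 2 [1y] swap r/2=10/1163: DF=(1 − 10/1163·(0.994100))/(1+10/1163) = 983/1000 ≈ 0.983000
step 3 [1.5y] bond c/2=7/800: DF=(2011951/2000000 − 7/800·(0.994100+0.983000))/(1+7/800) = 9801/10000 ≈ 0.980100
step 4 [2y] zero: DF = P = 9623/10000 ≈ 0.962300
step 5 [2.5y] bond c/2=13/400: DF=(2179967/2000000 − 13/400·(0.994100+0.983000+0.980100+0.962300))/(1+13/400) = 9323/10000 ≈ 0.932300
step 6 [3y] bond c/2=3/200: DF=(503999/500000 − 3/200·(0.994100+0.983000+0.980100+0.962300+0.932300))/(1+3/200) = 4607/5000 ≈ 0.921400
step 7 [3.5y] bond c/2=33/800: DF=(2308889/2000000 − 33/800·(0.994100+0.983000+0.980100+0.962300+0.932300+0.921400))/(1+33/800) = 22/25 ≈ 0.880000

1 1/2 9941/10000
2 1 983/1000
3 3/2 9801/10000
4 2 9623/10000
5 5/2 9323/10000
6 3 4607/5000
7 7/2 22/25
DF(1.5y) = 9801/10000 ≈ 0.980100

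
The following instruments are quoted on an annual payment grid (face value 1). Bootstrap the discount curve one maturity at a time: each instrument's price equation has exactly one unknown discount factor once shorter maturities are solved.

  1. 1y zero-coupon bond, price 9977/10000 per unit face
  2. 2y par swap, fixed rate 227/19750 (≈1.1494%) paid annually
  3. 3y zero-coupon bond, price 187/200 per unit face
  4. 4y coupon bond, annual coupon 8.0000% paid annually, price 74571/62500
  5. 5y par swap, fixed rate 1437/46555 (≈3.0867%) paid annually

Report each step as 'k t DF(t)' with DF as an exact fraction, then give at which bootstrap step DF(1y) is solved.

step 1 [1y] zero: DF = P = 9977/10000 ≈ 0.997700
step 2 [2y] swap r/1=227/19750: DF=(1 − 227/19750·(0.997700))/(1+227/19750) = 9773/10000 ≈ 0.977300
step 3 [3y] zero: DF = P = 187/200 ≈ 0.935000
step 4 [4y] bond c/1=2/25: DF=(74571/62500 − 2/25·(0.997700+0.977300+0.935000))/(1+2/25) = 2223/2500 ≈ 0.889200
step 5 [5y] swap r/1=1437/46555: DF=(1 − 1437/46555·(0.997700+0.977300+0.935000+0.889200))/(1+1437/46555) = 8563/10000 ≈ 0.856300

1 1 9977/10000
2 2 9773/10000
3 3 187/200
4 4 2223/2500
5 5 8563/10000
DF(1y) is solved at step 1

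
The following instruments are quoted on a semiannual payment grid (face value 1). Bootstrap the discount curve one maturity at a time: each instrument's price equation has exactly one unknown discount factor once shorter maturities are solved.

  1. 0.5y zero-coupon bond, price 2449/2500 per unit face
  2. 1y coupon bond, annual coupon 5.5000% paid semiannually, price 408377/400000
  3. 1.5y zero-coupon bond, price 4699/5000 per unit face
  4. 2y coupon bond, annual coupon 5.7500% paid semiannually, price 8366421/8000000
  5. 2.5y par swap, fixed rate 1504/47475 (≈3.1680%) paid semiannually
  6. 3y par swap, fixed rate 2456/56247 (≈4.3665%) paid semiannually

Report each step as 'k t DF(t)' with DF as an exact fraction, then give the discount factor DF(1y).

1 1/2 2449/2500
2 1 4837/5000
3 3/2 4699/5000
4 2 9359/10000
5 5/2 578/625
6 3 2193/2500
DF(1y) = 4837/5000 ≈ 0.967400

step 1 [0.5y] zero: DF = P = 2449/2500 ≈ 0.979600
step 2 [1y] bond c/2=11/400: DF=(408377/400000 − 11/400·(0.979600))/(1+11/400) = 4837/5000 ≈ 0.967400
step 3 [1.5y] zero: DF = P = 4699/5000 ≈ 0.939800
step 4 [2y] bond c/2=23/800: DF=(8366421/8000000 − 23/800·(0.979600+0.967400+0.939800))/(1+23/800) = 9359/10000 ≈ 0.935900
step 5 [2.5y] swap r/2=752/47475: DF=(1 − 752/47475·(0.979600+0.967400+0.939800+0.935900))/(1+752/47475) = 578/625 ≈ 0.924800
step 6 [3y] swap r/2=1228/56247: DF=(1 − 1228/56247·(0.979600+0.967400+0.939800+0.935900+0.924800))/(1+1228/56247) = 2193/2500 ≈ 0.877200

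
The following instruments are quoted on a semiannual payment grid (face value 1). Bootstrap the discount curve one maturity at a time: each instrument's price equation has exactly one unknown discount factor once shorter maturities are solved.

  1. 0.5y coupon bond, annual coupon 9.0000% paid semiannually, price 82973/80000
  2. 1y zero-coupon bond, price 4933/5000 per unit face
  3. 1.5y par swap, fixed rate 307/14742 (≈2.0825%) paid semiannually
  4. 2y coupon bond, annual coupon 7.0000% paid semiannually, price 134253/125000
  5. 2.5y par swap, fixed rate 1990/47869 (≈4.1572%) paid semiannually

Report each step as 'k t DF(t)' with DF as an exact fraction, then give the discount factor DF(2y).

1 1/2 397/400
2 1 4933/5000
3 3/2 9693/10000
4 2 469/500
5 5/2 1801/2000
DF(2y) = 469/500 ≈ 0.938000

step 1 [0.5y] bond c/2=9/200: DF=(82973/80000 − 9/200·(0))/(1+9/200) = 397/400 ≈ 0.992500
step 2 [1y] zero: DF = P = 4933/5000 ≈ 0.986600
step 3 [1.5y] swap r/2=307/29484: DF=(1 − 307/29484·(0.992500+0.986600))/(1+307/29484) = 9693/10000 ≈ 0.969300
step 4 [2y] bond c/2=7/200: DF=(134253/125000 − 7/200·(0.992500+0.986600+0.969300))/(1+7/200) = 469/500 ≈ 0.938000
step 5 [2.5y] swap r/2=995/47869: DF=(1 − 995/47869·(0.992500+0.986600+0.969300+0.938000))/(1+995/47869) = 1801/2000 ≈ 0.900500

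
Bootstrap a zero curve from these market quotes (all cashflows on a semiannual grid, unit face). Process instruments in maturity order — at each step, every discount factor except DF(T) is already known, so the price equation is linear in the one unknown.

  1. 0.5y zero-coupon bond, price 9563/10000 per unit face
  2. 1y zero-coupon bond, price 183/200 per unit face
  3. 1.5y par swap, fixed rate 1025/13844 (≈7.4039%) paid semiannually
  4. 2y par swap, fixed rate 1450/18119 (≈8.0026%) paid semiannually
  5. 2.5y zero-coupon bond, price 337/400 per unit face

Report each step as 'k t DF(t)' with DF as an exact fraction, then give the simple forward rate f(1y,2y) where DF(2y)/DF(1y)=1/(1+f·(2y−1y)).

1 1/2 9563/10000
2 1 183/200
3 3/2 359/400
4 2 171/200
5 5/2 337/400
f(1y,2y) = ((183/200)/(171/200) − 1)/(1) = 4/57 ≈ 7.0175%

step 1 [0.5y] zero: DF = P = 9563/10000 ≈ 0.956300
step 2 [1y] zero: DF = P = 183/200 ≈ 0.915000
step 3 [1.5y] swap r/2=1025/27688: DF=(1 − 1025/27688·(0.956300+0.915000))/(1+1025/27688) = 359/400 ≈ 0.897500
step 4 [2y] swap r/2=725/18119: DF=(1 − 725/18119·(0.956300+0.915000+0.897500))/(1+725/18119) = 171/200 ≈ 0.855000
step 5 [2.5y] zero: DF = P = 337/400 ≈ 0.842500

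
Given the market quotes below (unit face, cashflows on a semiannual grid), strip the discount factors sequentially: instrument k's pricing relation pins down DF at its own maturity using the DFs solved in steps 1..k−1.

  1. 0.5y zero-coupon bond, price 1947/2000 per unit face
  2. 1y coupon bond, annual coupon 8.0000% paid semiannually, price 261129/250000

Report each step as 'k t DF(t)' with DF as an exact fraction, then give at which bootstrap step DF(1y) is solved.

1 1/2 1947/2000
2 1 9669/10000
DF(1y) is solved at step 2

step 1 [0.5y] zero: DF = P = 1947/2000 ≈ 0.973500
step 2 [1y] bond c/2=1/25: DF=(261129/250000 − 1/25·(0.973500))/(1+1/25) = 9669/10000 ≈ 0.966900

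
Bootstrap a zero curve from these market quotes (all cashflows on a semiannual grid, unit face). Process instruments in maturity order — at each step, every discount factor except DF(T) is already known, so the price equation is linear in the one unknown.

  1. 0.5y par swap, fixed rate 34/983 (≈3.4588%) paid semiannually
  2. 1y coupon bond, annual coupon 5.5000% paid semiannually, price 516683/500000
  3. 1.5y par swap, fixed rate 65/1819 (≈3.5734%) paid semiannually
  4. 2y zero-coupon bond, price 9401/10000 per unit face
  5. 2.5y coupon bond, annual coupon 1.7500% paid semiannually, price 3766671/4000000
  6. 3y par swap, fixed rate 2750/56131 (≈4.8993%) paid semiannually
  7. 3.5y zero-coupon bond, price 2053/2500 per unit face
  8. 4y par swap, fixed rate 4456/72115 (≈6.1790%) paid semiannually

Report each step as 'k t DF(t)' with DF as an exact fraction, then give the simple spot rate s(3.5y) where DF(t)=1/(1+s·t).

step 1 [0.5y] swap r/2=17/983: DF=(1 − 17/983·(0))/(1+17/983) = 983/1000 ≈ 0.983000
step 2 [1y] bond c/2=11/400: DF=(516683/500000 − 11/400·(0.983000))/(1+11/400) = 4897/5000 ≈ 0.979400
step 3 [1.5y] swap r/2=65/3638: DF=(1 − 65/3638·(0.983000+0.979400))/(1+65/3638) = 237/250 ≈ 0.948000
step 4 [2y] zero: DF = P = 9401/10000 ≈ 0.940100
step 5 [2.5y] bond c/2=7/800: DF=(3766671/4000000 − 7/800·(0.983000+0.979400+0.948000+0.940100))/(1+7/800) = 9001/10000 ≈ 0.900100
step 6 [3y] swap r/2=1375/56131: DF=(1 − 1375/56131·(0.983000+0.979400+0.948000+0.940100+0.900100))/(1+1375/56131) = 69/80 ≈ 0.862500
step 7 [3.5y] zero: DF = P = 2053/2500 ≈ 0.821200
step 8 [4y] swap r/2=2228/72115: DF=(1 − 2228/72115·(0.983000+0.979400+0.948000+0.940100+0.900100+0.862500+0.821200))/(1+2228/72115) = 1943/2500 ≈ 0.777200

1 1/2 983/1000
2 1 4897/5000
3 3/2 237/250
4 2 9401/10000
5 5/2 9001/10000
6 3 69/80
7 7/2 2053/2500
8 4 1943/2500
s(3.5y) = (1/(2053/2500) − 1)/(7/2) = 894/14371 ≈ 6.2209%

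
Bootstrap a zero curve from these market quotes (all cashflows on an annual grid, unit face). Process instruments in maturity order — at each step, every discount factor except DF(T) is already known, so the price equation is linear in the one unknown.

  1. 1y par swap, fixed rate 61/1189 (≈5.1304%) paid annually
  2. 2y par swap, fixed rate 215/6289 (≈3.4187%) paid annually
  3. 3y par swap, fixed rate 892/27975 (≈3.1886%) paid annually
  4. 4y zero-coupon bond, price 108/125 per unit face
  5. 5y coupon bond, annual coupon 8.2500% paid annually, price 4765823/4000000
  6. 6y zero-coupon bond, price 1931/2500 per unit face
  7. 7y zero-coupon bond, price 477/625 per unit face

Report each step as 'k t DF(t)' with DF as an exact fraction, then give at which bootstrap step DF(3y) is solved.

1 1 1189/1250
2 2 1871/2000
3 3 2277/2500
4 4 108/125
5 5 1027/1250
6 6 1931/2500
7 7 477/625
DF(3y) is solved at step 3

step 1 [1y] swap r/1=61/1189: DF=(1 − 61/1189·(0))/(1+61/1189) = 1189/1250 ≈ 0.951200
step 2 [2y] swap r/1=215/6289: DF=(1 − 215/6289·(0.951200))/(1+215/6289) = 1871/2000 ≈ 0.935500
step 3 [3y] swap r/1=892/27975: DF=(1 − 892/27975·(0.951200+0.935500))/(1+892/27975) = 2277/2500 ≈ 0.910800
step 4 [4y] zero: DF = P = 108/125 ≈ 0.864000
step 5 [5y] bond c/1=33/400: DF=(4765823/4000000 − 33/400·(0.951200+0.935500+0.910800+0.864000))/(1+33/400) = 1027/1250 ≈ 0.821600
step 6 [6y] zero: DF = P = 1931/2500 ≈ 0.772400
step 7 [7y] zero: DF = P = 477/625 ≈ 0.763200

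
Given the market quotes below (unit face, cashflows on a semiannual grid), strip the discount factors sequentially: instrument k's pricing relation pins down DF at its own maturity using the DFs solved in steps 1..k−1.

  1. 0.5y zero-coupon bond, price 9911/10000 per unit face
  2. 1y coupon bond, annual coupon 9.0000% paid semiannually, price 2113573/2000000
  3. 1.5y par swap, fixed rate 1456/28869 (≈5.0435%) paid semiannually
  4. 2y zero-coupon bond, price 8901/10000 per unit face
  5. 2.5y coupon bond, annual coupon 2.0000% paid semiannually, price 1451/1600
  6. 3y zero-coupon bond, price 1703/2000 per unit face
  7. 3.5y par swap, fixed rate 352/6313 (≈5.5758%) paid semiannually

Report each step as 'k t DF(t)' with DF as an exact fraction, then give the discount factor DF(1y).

step 1 [0.5y] zero: DF = P = 9911/10000 ≈ 0.991100
step 2 [1y] bond c/2=9/200: DF=(2113573/2000000 − 9/200·(0.991100))/(1+9/200) = 4843/5000 ≈ 0.968600
step 3 [1.5y] swap r/2=728/28869: DF=(1 − 728/28869·(0.991100+0.968600))/(1+728/28869) = 1159/1250 ≈ 0.927200
step 4 [2y] zero: DF = P = 8901/10000 ≈ 0.890100
step 5 [2.5y] bond c/2=1/100: DF=(1451/1600 − 1/100·(0.991100+0.968600+0.927200+0.890100))/(1+1/100) = 1721/2000 ≈ 0.860500
step 6 [3y] zero: DF = P = 1703/2000 ≈ 0.851500
step 7 [3.5y] swap r/2=176/6313: DF=(1 − 176/6313·(0.991100+0.968600+0.927200+0.890100+0.860500+0.851500))/(1+176/6313) = 103/125 ≈ 0.824000

1 1/2 9911/10000
2 1 4843/5000
3 3/2 1159/1250
4 2 8901/10000
5 5/2 1721/2000
6 3 1703/2000
7 7/2 103/125
DF(1y) = 4843/5000 ≈ 0.968600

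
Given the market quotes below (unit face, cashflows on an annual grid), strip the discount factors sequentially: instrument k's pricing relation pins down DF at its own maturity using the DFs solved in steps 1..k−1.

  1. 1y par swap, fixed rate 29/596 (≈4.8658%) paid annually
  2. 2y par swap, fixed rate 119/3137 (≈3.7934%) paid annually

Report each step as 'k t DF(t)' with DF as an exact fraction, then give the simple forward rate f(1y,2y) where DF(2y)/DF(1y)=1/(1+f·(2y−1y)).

1 1 596/625
2 2 4643/5000
f(1y,2y) = ((596/625)/(4643/5000) − 1)/(1) = 125/4643 ≈ 2.6922%

step 1 [1y] swap r/1=29/596: DF=(1 − 29/596·(0))/(1+29/596) = 596/625 ≈ 0.953600
step 2 [2y] swap r/1=119/3137: DF=(1 − 119/3137·(0.953600))/(1+119/3137) = 4643/5000 ≈ 0.928600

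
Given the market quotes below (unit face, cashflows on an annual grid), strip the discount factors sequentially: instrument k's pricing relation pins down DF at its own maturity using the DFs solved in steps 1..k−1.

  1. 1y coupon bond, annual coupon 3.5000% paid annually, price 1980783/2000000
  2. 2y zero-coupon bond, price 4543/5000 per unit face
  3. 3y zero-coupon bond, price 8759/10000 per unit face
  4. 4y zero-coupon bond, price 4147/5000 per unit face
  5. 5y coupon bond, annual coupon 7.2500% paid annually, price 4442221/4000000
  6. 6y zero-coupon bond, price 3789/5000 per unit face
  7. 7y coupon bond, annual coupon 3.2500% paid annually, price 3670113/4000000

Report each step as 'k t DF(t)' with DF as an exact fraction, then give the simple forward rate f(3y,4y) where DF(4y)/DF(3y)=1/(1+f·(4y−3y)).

1 1 9569/10000
2 2 4543/5000
3 3 8759/10000
4 4 4147/5000
5 5 7941/10000
6 6 3789/5000
7 7 3637/5000
f(3y,4y) = ((8759/10000)/(4147/5000) − 1)/(1) = 465/8294 ≈ 5.6065%

step 1 [1y] bond c/1=7/200: DF=(1980783/2000000 − 7/200·(0))/(1+7/200) = 9569/10000 ≈ 0.956900
step 2 [2y] zero: DF = P = 4543/5000 ≈ 0.908600
step 3 [3y] zero: DF = P = 8759/10000 ≈ 0.875900
step 4 [4y] zero: DF = P = 4147/5000 ≈ 0.829400
step 5 [5y] bond c/1=29/400: DF=(4442221/4000000 − 29/400·(0.956900+0.908600+0.875900+0.829400))/(1+29/400) = 7941/10000 ≈ 0.794100
step 6 [6y] zero: DF = P = 3789/5000 ≈ 0.757800
step 7 [7y] bond c/1=13/400: DF=(3670113/4000000 − 13/400·(0.956900+0.908600+0.875900+0.829400+0.794100+0.757800))/(1+13/400) = 3637/5000 ≈ 0.727400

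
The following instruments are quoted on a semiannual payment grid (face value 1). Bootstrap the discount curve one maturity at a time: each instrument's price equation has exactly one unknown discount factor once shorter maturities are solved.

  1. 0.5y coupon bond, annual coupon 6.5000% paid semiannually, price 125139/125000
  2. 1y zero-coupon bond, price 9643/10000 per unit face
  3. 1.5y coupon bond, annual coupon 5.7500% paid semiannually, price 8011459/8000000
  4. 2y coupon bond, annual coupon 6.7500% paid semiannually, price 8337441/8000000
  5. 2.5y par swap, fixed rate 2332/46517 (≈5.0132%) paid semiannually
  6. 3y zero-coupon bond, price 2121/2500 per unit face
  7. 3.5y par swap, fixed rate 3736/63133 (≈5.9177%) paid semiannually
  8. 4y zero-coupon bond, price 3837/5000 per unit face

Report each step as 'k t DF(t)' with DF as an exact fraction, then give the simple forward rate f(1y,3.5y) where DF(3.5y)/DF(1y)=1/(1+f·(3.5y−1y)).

1 1/2 606/625
2 1 9643/10000
3 3/2 4597/5000
4 2 183/200
5 5/2 4417/5000
6 3 2121/2500
7 7/2 2033/2500
8 4 3837/5000
f(1y,3.5y) = ((9643/10000)/(2033/2500) − 1)/(5/2) = 1511/20330 ≈ 7.4324%

step 1 [0.5y] bond c/2=13/400: DF=(125139/125000 − 13/400·(0))/(1+13/400) = 606/625 ≈ 0.969600
step 2 [1y] zero: DF = P = 9643/10000 ≈ 0.964300
step 3 [1.5y] bond c/2=23/800: DF=(8011459/8000000 − 23/800·(0.969600+0.964300))/(1+23/800) = 4597/5000 ≈ 0.919400
step 4 [2y] bond c/2=27/800: DF=(8337441/8000000 − 27/800·(0.969600+0.964300+0.919400))/(1+27/800) = 183/200 ≈ 0.915000
step 5 [2.5y] swap r/2=1166/46517: DF=(1 − 1166/46517·(0.969600+0.964300+0.919400+0.915000))/(1+1166/46517) = 4417/5000 ≈ 0.883400
step 6 [3y] zero: DF = P = 2121/2500 ≈ 0.848400
step 7 [3.5y] swap r/2=1868/63133: DF=(1 − 1868/63133·(0.969600+0.964300+0.919400+0.915000+0.883400+0.848400))/(1+1868/63133) = 2033/2500 ≈ 0.813200
step 8 [4y] zero: DF = P = 3837/5000 ≈ 0.767400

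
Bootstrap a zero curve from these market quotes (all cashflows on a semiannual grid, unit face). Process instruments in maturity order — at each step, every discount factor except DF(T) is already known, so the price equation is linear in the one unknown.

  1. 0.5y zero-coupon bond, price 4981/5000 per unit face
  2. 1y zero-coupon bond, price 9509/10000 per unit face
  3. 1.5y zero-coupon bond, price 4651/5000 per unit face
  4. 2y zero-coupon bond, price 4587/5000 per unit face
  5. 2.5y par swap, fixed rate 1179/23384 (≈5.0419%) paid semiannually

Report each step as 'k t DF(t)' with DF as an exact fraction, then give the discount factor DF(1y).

1 1/2 4981/5000
2 1 9509/10000
3 3/2 4651/5000
4 2 4587/5000
5 5/2 8821/10000
DF(1y) = 9509/10000 ≈ 0.950900

step 1 [0.5y] zero: DF = P = 4981/5000 ≈ 0.996200
step 2 [1y] zero: DF = P = 9509/10000 ≈ 0.950900
step 3 [1.5y] zero: DF = P = 4651/5000 ≈ 0.930200
step 4 [2y] zero: DF = P = 4587/5000 ≈ 0.917400
step 5 [2.5y] swap r/2=1179/46768: DF=(1 − 1179/46768·(0.996200+0.950900+0.930200+0.917400))/(1+1179/46768) = 8821/10000 ≈ 0.882100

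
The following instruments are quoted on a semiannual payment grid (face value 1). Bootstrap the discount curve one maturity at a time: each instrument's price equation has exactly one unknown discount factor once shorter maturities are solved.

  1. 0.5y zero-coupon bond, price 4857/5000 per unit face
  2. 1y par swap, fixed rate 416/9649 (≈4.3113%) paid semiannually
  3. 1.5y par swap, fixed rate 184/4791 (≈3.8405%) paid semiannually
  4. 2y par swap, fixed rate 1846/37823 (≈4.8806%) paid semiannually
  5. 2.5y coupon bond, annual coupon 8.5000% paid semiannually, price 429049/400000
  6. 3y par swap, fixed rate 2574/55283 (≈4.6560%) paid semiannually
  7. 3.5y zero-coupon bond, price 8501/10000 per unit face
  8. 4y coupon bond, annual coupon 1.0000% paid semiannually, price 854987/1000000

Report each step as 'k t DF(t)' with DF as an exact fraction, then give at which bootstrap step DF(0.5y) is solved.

1 1/2 4857/5000
2 1 599/625
3 3/2 1181/1250
4 2 9077/10000
5 5/2 8747/10000
6 3 8713/10000
7 7/2 8501/10000
8 4 819/1000
DF(0.5y) is solved at step 1

step 1 [0.5y] zero: DF = P = 4857/5000 ≈ 0.971400
step 2 [1y] swap r/2=208/9649: DF=(1 − 208/9649·(0.971400))/(1+208/9649) = 599/625 ≈ 0.958400
step 3 [1.5y] swap r/2=92/4791: DF=(1 − 92/4791·(0.971400+0.958400))/(1+92/4791) = 1181/1250 ≈ 0.944800
step 4 [2y] swap r/2=923/37823: DF=(1 − 923/37823·(0.971400+0.958400+0.944800))/(1+923/37823) = 9077/10000 ≈ 0.907700
step 5 [2.5y] bond c/2=17/400: DF=(429049/400000 − 17/400·(0.971400+0.958400+0.944800+0.907700))/(1+17/400) = 8747/10000 ≈ 0.874700
step 6 [3y] swap r/2=1287/55283: DF=(1 − 1287/55283·(0.971400+0.958400+0.944800+0.907700+0.874700))/(1+1287/55283) = 8713/10000 ≈ 0.871300
step 7 [3.5y] zero: DF = P = 8501/10000 ≈ 0.850100
step 8 [4y] bond c/2=1/200: DF=(854987/1000000 − 1/200·(0.971400+0.958400+0.944800+0.907700+0.874700+0.871300+0.850100))/(1+1/200) = 819/1000 ≈ 0.819000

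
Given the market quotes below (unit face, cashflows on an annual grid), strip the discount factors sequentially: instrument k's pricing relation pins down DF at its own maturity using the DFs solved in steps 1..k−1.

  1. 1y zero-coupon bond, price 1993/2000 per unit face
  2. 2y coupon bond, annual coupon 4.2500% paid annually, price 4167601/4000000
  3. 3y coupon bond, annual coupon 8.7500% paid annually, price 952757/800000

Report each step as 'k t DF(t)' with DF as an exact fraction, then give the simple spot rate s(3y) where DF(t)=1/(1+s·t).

1 1 1993/2000
2 2 2397/2500
3 3 4689/5000
s(3y) = (1/(4689/5000) − 1)/(3) = 311/14067 ≈ 2.2108%

step 1 [1y] zero: DF = P = 1993/2000 ≈ 0.996500
step 2 [2y] bond c/1=17/400: DF=(4167601/4000000 − 17/400·(0.996500))/(1+17/400) = 2397/2500 ≈ 0.958800
step 3 [3y] bond c/1=7/80: DF=(952757/800000 − 7/80·(0.996500+0.958800))/(1+7/80) = 4689/5000 ≈ 0.937800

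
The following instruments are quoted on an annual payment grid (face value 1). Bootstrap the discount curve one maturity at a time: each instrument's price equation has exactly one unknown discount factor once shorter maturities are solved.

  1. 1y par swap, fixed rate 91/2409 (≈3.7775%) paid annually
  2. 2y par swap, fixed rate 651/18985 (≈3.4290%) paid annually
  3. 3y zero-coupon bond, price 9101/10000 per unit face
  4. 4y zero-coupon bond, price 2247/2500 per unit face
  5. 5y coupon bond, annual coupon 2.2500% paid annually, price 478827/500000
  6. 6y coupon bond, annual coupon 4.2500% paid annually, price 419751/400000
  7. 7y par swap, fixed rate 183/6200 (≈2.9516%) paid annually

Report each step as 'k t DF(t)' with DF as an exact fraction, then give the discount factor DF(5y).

1 1 2409/2500
2 2 9349/10000
3 3 9101/10000
4 4 2247/2500
5 5 171/200
6 6 4103/5000
7 7 817/1000
DF(5y) = 171/200 ≈ 0.855000

step 1 [1y] swap r/1=91/2409: DF=(1 − 91/2409·(0))/(1+91/2409) = 2409/2500 ≈ 0.963600
step 2 [2y] swap r/1=651/18985: DF=(1 − 651/18985·(0.963600))/(1+651/18985) = 9349/10000 ≈ 0.934900
step 3 [3y] zero: DF = P = 9101/10000 ≈ 0.910100
step 4 [4y] zero: DF = P = 2247/2500 ≈ 0.898800
step 5 [5y] bond c/1=9/400: DF=(478827/500000 − 9/400·(0.963600+0.934900+0.910100+0.898800))/(1+9/400) = 171/200 ≈ 0.855000
step 6 [6y] bond c/1=17/400: DF=(419751/400000 − 17/400·(0.963600+0.934900+0.910100+0.898800+0.855000))/(1+17/400) = 4103/5000 ≈ 0.820600
step 7 [7y] swap r/1=183/6200: DF=(1 − 183/6200·(0.963600+0.934900+0.910100+0.898800+0.855000+0.820600))/(1+183/6200) = 817/1000 ≈ 0.817000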